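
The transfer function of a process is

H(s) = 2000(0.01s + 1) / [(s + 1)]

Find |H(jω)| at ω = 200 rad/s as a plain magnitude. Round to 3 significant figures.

22.4

At ω = 200 rad/s:
zero (1 + j200·0.01) = 1 + j2 → |·| ≈ 2.2361, ∠ ≈ 63.43°
pole (1 + j200·1) = 1 + j200 → |·| ≈ 200, ∠ ≈ 89.71°
|H| = 2000 · 2.2361 / (200) ≈ 22.361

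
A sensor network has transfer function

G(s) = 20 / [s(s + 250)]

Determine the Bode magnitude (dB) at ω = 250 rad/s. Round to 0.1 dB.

-72.9 dB

At s = jω = j250:
pole (s+250): 250 + j250 → |·| = √(250²+250²) = √125000 ≈ 353.55, ∠ = arctan(250/250) ≈ 45.00°
pole at origin: |s| = 250, ∠ = 90.00° (in denominator)
|G| = 20 / 88388 ≈ 0.00022628
Gain = 20 log₁₀(0.00022628) ≈ -72.91 dB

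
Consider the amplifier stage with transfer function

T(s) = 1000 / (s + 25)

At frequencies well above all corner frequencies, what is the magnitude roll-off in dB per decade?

Each pole contributes −20 dB/decade at high frequency; each zero contributes +20 dB/decade.
Net: 0 zero(s) − 1 pole(s) → -20 dB/decade.

-20 dB/decade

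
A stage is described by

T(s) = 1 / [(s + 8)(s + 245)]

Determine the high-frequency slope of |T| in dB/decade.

-40 dB/decade

Each pole contributes −20 dB/decade at high frequency; each zero contributes +20 dB/decade.
Net: 0 zero(s) − 2 pole(s) → -40 dB/decade.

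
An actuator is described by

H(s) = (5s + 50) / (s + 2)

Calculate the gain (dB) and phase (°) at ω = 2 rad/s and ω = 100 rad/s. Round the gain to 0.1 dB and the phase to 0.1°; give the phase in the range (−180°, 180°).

Substitute s = j2:
Numerator: 5(j2) + 50 = 50 + j10
Denominator: (j2) + 2 = 2 + j2
|N| = √(50² + 10²) ≈ 50.99, ∠N ≈ 11.31°
|D| = √(2² + 2²) ≈ 2.8284, ∠D ≈ 45.00°
|H| = 50.99 / 2.8284 ≈ 18.028
Gain = 20 log₁₀(18.028) ≈ 25.12 dB
∠H = 11.31° − 45.00° = -33.69°

Substitute s = j100:
Numerator: 5(j100) + 50 = 50 + j500
Denominator: (j100) + 2 = 2 + j100
|N| = √(50² + 500²) ≈ 502.49, ∠N ≈ 84.29°
|D| = √(2² + 100²) ≈ 100.02, ∠D ≈ 88.85°
|H| = 502.49 / 100.02 ≈ 5.0239
Gain = 20 log₁₀(5.0239) ≈ 14.02 dB
∠H = 84.29° − 88.85° = -4.56°

ω = 2: 25.1 dB, -33.7°; ω = 100: 14.0 dB, -4.6°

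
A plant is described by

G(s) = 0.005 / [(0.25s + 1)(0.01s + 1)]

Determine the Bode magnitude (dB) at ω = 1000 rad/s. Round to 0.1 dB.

-114.0 dB

At ω = 1000 rad/s:
pole (1 + j1000·0.25) = 1 + j250 → |·| ≈ 250, ∠ ≈ 89.77°
pole (1 + j1000·0.01) = 1 + j10 → |·| ≈ 10.05, ∠ ≈ 84.29°
|G| = 0.005 · 1 / (250 · 10.05) ≈ 1.99e-06
Gain = 20 log₁₀(1.99e-06) ≈ -114.02 dB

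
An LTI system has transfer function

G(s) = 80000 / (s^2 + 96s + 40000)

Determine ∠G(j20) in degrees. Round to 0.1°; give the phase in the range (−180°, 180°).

At s = jω = j20:
quadratic: (j20)² + 96·j20 + 40000 = 39600 + j1920 → |·| ≈ 39647, ∠ ≈ 2.78°
∠G = 0.00° − 2.78° = -2.78°

-2.8°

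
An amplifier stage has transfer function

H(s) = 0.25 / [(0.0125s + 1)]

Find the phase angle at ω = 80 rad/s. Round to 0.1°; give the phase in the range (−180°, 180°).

-45.0°

At ω = 80 rad/s:
pole (1 + j80·0.0125) = 1 + j1 → |·| ≈ 1.4142, ∠ ≈ 45.00°
∠H = (0°) − (45.00°) = -45.00°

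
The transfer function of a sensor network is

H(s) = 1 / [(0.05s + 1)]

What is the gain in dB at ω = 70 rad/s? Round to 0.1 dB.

-11.2 dB

At ω = 70 rad/s:
pole (1 + j70·0.05) = 1 + j3.5 → |·| ≈ 3.6401, ∠ ≈ 74.05°
|H| = 1 · 1 / (3.6401) ≈ 0.27472
Gain = 20 log₁₀(0.27472) ≈ -11.22 dB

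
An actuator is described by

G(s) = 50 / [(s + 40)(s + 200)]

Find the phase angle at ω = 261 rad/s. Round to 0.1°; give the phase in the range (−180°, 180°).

At s = jω = j261:
pole (s+40): 40 + j261 → |·| = √(40²+261²) = √69721 ≈ 264.05, ∠ = arctan(261/40) ≈ 81.29°
pole (s+200): 200 + j261 → |·| = √(200²+261²) = √108121 ≈ 328.82, ∠ = arctan(261/200) ≈ 52.54°
∠G = 0.00° − 133.83° = -133.83°

-133.8°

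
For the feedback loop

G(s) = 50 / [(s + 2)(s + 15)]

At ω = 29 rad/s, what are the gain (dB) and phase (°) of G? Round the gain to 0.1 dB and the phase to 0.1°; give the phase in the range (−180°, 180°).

-25.6 dB, -148.7°

At s = jω = j29:
pole (s+2): 2 + j29 → |·| = √(2²+29²) = √845 ≈ 29.069, ∠ = arctan(29/2) ≈ 86.05°
pole (s+15): 15 + j29 → |·| = √(15²+29²) = √1066 ≈ 32.65, ∠ = arctan(29/15) ≈ 62.65°
|G| = 50 / 949.1 ≈ 0.052681
Gain = 20 log₁₀(0.052681) ≈ -25.57 dB
∠G = 0.00° − 148.70° = -148.70°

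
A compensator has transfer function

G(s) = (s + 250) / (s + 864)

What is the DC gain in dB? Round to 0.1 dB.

G(0) = 1·250 / (864) ≈ 0.28935
20 log₁₀(0.28935) ≈ -10.77 dB

-10.8 dB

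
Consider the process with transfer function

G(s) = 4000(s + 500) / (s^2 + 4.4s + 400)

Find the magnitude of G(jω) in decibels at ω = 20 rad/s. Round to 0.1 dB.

87.1 dB

At s = jω = j20:
zero (s+500): 500 + j20 → |·| = √(500²+20²) = √250400 ≈ 500.4, ∠ = arctan(20/500) ≈ 2.29°
quadratic: (j20)² + 4.4·j20 + 400 = 0 + j88 → |·| ≈ 88, ∠ ≈ 90.00°
|G| = 4000 · 500.4 / 88 ≈ 22745
Gain = 20 log₁₀(22745) ≈ 87.14 dB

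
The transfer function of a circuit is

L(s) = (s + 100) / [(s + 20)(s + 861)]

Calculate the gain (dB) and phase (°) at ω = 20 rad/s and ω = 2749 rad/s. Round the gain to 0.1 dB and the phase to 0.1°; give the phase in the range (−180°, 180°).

ω = 20: -47.6 dB, -35.0°; ω = 2749: -69.2 dB, -74.3°

At s = jω = j20:
zero (s+100): 100 + j20 → |·| = √(100²+20²) = √10400 ≈ 101.98, ∠ = arctan(20/100) ≈ 11.31°
pole (s+20): 20 + j20 → |·| = √(20²+20²) = √800 ≈ 28.284, ∠ = arctan(20/20) ≈ 45.00°
pole (s+861): 861 + j20 → |·| = √(861²+20²) = √741721 ≈ 861.23, ∠ = arctan(20/861) ≈ 1.33°
|L| = 1 · 101.98 / 24359 ≈ 0.0041865
Gain = 20 log₁₀(0.0041865) ≈ -47.56 dB
∠L = 11.31° − 46.33° = -35.02°

At s = jω = j2749:
zero (s+100): 100 + j2749 → |·| = √(100²+2749²) = √7567001 ≈ 2750.8, ∠ = arctan(2749/100) ≈ 87.92°
pole (s+20): 20 + j2749 → |·| = √(20²+2749²) = √7557401 ≈ 2749.1, ∠ = arctan(2749/20) ≈ 89.58°
pole (s+861): 861 + j2749 → |·| = √(861²+2749²) = √8298322 ≈ 2880.7, ∠ = arctan(2749/861) ≈ 72.61°
|L| = 1 · 2750.8 / 7.9193e+06 ≈ 0.00034735
Gain = 20 log₁₀(0.00034735) ≈ -69.18 dB
∠L = 87.92° − 162.19° = -74.27°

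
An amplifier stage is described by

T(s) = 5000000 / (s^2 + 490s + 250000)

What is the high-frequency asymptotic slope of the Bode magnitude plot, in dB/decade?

-40 dB/decade

Each pole contributes −20 dB/decade at high frequency; each zero contributes +20 dB/decade.
Net: 0 zero(s) − 2 pole(s) → -40 dB/decade.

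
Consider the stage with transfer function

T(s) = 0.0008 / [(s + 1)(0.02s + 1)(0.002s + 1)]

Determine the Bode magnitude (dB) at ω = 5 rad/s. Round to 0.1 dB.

-76.1 dB

At ω = 5 rad/s:
pole (1 + j5·1) = 1 + j5 → |·| ≈ 5.099, ∠ ≈ 78.69°
pole (1 + j5·0.02) = 1 + j0.1 → |·| ≈ 1.005, ∠ ≈ 5.71°
pole (1 + j5·0.002) = 1 + j0.01 → |·| ≈ 1, ∠ ≈ 0.57°
|T| = 0.0008 · 1 / (5.099 · 1.005 · 1) ≈ 0.00015611
Gain = 20 log₁₀(0.00015611) ≈ -76.13 dB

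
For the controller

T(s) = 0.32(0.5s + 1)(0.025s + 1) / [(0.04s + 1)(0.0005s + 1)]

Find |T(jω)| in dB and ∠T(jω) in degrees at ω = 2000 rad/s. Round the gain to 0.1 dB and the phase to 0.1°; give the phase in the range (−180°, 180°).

43.0 dB, 44.5°

At ω = 2000 rad/s:
zero (1 + j2000·0.5) = 1 + j1000 → |·| ≈ 1000, ∠ ≈ 89.94°
zero (1 + j2000·0.025) = 1 + j50 → |·| ≈ 50.01, ∠ ≈ 88.85°
pole (1 + j2000·0.04) = 1 + j80 → |·| ≈ 80.006, ∠ ≈ 89.28°
pole (1 + j2000·0.0005) = 1 + j1 → |·| ≈ 1.4142, ∠ ≈ 45.00°
|T| = 0.32 · 1000 · 50.01 / (80.006 · 1.4142) ≈ 141.44
Gain = 20 log₁₀(141.44) ≈ 43.01 dB
∠T = (89.94° + 88.85°) − (89.28° + 45.00°) = 44.51°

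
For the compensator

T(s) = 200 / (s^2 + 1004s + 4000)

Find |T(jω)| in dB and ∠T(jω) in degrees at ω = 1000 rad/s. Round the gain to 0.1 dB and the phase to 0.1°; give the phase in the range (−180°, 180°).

-77.0 dB, -134.8°

Substitute s = j1000:
Numerator: 200 = 200 + j0
Denominator: (j1000)^2 + 1004(j1000) + 4000 = -996000 + j1004000
|N| = √(200² + 0²) ≈ 200, ∠N ≈ 0.00°
|D| = √(996000² + 1004000²) ≈ 1.4142e+06, ∠D ≈ 134.77°
|T| = 200 / 1.4142e+06 ≈ 0.00014142
Gain = 20 log₁₀(0.00014142) ≈ -76.99 dB
∠T = 0.00° − 134.77° = -134.77°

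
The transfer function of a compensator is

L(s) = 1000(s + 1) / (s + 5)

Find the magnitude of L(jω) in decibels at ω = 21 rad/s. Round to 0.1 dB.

At s = jω = j21:
zero (s+1): 1 + j21 → |·| = √(1²+21²) = √442 ≈ 21.024, ∠ = arctan(21/1) ≈ 87.27°
pole (s+5): 5 + j21 → |·| = √(5²+21²) = √466 ≈ 21.587, ∠ = arctan(21/5) ≈ 76.61°
|L| = 1000 · 21.024 / 21.587 ≈ 973.92
Gain = 20 log₁₀(973.92) ≈ 59.77 dB

59.8 dB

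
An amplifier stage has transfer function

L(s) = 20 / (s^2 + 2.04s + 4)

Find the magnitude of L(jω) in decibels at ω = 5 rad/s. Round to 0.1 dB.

At s = jω = j5:
quadratic: (j5)² + 2.04·j5 + 4 = -21 + j10.2 → |·| ≈ 23.346, ∠ ≈ 154.09°
|L| = 20 / 23.346 ≈ 0.85668
Gain = 20 log₁₀(0.85668) ≈ -1.34 dB

-1.3 dB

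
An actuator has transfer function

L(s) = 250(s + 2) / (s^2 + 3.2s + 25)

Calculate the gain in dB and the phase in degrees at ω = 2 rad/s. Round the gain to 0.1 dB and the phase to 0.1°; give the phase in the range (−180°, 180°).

30.2 dB, 28.1°

At s = jω = j2:
zero (s+2): 2 + j2 → |·| = √(2²+2²) = √8 ≈ 2.8284, ∠ = arctan(2/2) ≈ 45.00°
quadratic: (j2)² + 3.2·j2 + 25 = 21 + j6.4 → |·| ≈ 21.954, ∠ ≈ 16.95°
|L| = 250 · 2.8284 / 21.954 ≈ 32.208
Gain = 20 log₁₀(32.208) ≈ 30.16 dB
∠L = 45.00° − 16.95° = 28.05°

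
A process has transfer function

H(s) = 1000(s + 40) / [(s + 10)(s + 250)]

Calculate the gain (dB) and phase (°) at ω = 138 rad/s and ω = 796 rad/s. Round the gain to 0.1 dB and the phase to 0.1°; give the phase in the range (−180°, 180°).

ω = 138: 11.2 dB, -40.9°; ω = 796: 1.6 dB, -74.7°

At s = jω = j138:
zero (s+40): 40 + j138 → |·| = √(40²+138²) = √20644 ≈ 143.68, ∠ = arctan(138/40) ≈ 73.84°
pole (s+10): 10 + j138 → |·| = √(10²+138²) = √19144 ≈ 138.36, ∠ = arctan(138/10) ≈ 85.86°
pole (s+250): 250 + j138 → |·| = √(250²+138²) = √81544 ≈ 285.56, ∠ = arctan(138/250) ≈ 28.90°
|H| = 1000 · 143.68 / 39510 ≈ 3.6365
Gain = 20 log₁₀(3.6365) ≈ 11.21 dB
∠H = 73.84° − 114.76° = -40.92°

At s = jω = j796:
zero (s+40): 40 + j796 → |·| = √(40²+796²) = √635216 ≈ 797, ∠ = arctan(796/40) ≈ 87.12°
pole (s+10): 10 + j796 → |·| = √(10²+796²) = √633716 ≈ 796.06, ∠ = arctan(796/10) ≈ 89.28°
pole (s+250): 250 + j796 → |·| = √(250²+796²) = √696116 ≈ 834.34, ∠ = arctan(796/250) ≈ 72.56°
|H| = 1000 · 797 / 6.6418e+05 ≈ 1.2
Gain = 20 log₁₀(1.2) ≈ 1.58 dB
∠H = 87.12° − 161.84° = -74.72°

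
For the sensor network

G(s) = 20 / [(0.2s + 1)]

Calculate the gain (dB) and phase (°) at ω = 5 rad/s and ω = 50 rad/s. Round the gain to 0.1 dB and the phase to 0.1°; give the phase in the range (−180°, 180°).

ω = 5: 23.0 dB, -45.0°; ω = 50: 6.0 dB, -84.3°

At ω = 5 rad/s:
pole (1 + j5·0.2) = 1 + j1 → |·| ≈ 1.4142, ∠ ≈ 45.00°
|G| = 20 · 1 / (1.4142) ≈ 14.142
Gain = 20 log₁₀(14.142) ≈ 23.01 dB
∠G = (0°) − (45.00°) = -45.00°

At ω = 50 rad/s:
pole (1 + j50·0.2) = 1 + j10 → |·| ≈ 10.05, ∠ ≈ 84.29°
|G| = 20 · 1 / (10.05) ≈ 1.99
Gain = 20 log₁₀(1.99) ≈ 5.98 dB
∠G = (0°) − (84.29°) = -84.29°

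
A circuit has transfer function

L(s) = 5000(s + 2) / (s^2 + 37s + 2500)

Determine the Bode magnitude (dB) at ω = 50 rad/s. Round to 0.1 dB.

At s = jω = j50:
zero (s+2): 2 + j50 → |·| = √(2²+50²) = √2504 ≈ 50.04, ∠ = arctan(50/2) ≈ 87.71°
quadratic: (j50)² + 37·j50 + 2500 = 0 + j1850 → |·| ≈ 1850, ∠ ≈ 90.00°
|L| = 5000 · 50.04 / 1850 ≈ 135.24
Gain = 20 log₁₀(135.24) ≈ 42.62 dB

42.6 dB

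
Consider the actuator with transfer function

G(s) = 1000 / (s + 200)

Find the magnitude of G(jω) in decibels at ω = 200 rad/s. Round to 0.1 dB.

Substitute s = j200:
Numerator: 1000 = 1000 + j0
Denominator: (j200) + 200 = 200 + j200
|N| = √(1000² + 0²) ≈ 1000, ∠N ≈ 0.00°
|D| = √(200² + 200²) ≈ 282.84, ∠D ≈ 45.00°
|G| = 1000 / 282.84 ≈ 3.5356
Gain = 20 log₁₀(3.5356) ≈ 10.97 dB

11.0 dB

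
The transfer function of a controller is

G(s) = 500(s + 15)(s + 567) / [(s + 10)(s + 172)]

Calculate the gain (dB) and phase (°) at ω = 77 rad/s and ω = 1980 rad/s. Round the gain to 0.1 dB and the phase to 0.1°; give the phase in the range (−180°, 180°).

ω = 77: 63.7 dB, -20.0°; ω = 1980: 54.3 dB, -11.2°

At s = jω = j77:
zero (s+15): 15 + j77 → |·| = √(15²+77²) = √6154 ≈ 78.447, ∠ = arctan(77/15) ≈ 78.98°
zero (s+567): 567 + j77 → |·| = √(567²+77²) = √327418 ≈ 572.2, ∠ = arctan(77/567) ≈ 7.73°
pole (s+10): 10 + j77 → |·| = √(10²+77²) = √6029 ≈ 77.647, ∠ = arctan(77/10) ≈ 82.60°
pole (s+172): 172 + j77 → |·| = √(172²+77²) = √35513 ≈ 188.45, ∠ = arctan(77/172) ≈ 24.12°
|G| = 500 · 44887 / 14633 ≈ 1533.8
Gain = 20 log₁₀(1533.8) ≈ 63.72 dB
∠G = 86.71° − 106.72° = -20.01°

At s = jω = j1980:
zero (s+15): 15 + j1980 → |·| = √(15²+1980²) = √3920625 ≈ 1980.1, ∠ = arctan(1980/15) ≈ 89.57°
zero (s+567): 567 + j1980 → |·| = √(567²+1980²) = √4241889 ≈ 2059.6, ∠ = arctan(1980/567) ≈ 74.02°
pole (s+10): 10 + j1980 → |·| = √(10²+1980²) = √3920500 ≈ 1980, ∠ = arctan(1980/10) ≈ 89.71°
pole (s+172): 172 + j1980 → |·| = √(172²+1980²) = √3949984 ≈ 1987.5, ∠ = arctan(1980/172) ≈ 85.04°
|G| = 500 · 4.0782e+06 / 3.9352e+06 ≈ 518.17
Gain = 20 log₁₀(518.17) ≈ 54.29 dB
∠G = 163.59° − 174.75° = -11.16°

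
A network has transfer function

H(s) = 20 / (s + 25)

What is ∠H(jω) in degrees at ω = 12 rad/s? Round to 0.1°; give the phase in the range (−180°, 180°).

At s = jω = j12:
pole (s+25): 25 + j12 → |·| = √(25²+12²) = √769 ≈ 27.731, ∠ = arctan(12/25) ≈ 25.64°
∠H = 0.00° − 25.64° = -25.64°

-25.6°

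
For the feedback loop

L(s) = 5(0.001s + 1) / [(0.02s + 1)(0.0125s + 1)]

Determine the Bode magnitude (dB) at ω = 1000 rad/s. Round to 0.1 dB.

At ω = 1000 rad/s:
zero (1 + j1000·0.001) = 1 + j1 → |·| ≈ 1.4142, ∠ ≈ 45.00°
pole (1 + j1000·0.02) = 1 + j20 → |·| ≈ 20.025, ∠ ≈ 87.14°
pole (1 + j1000·0.0125) = 1 + j12.5 → |·| ≈ 12.54, ∠ ≈ 85.43°
|L| = 5 · 1.4142 / (20.025 · 12.54) ≈ 0.028159
Gain = 20 log₁₀(0.028159) ≈ -31.01 dB

-31.0 dB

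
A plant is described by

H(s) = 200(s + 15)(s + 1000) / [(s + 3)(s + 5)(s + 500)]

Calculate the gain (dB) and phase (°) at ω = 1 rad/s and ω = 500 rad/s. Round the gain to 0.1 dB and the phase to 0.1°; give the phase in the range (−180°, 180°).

At s = jω = j1:
zero (s+15): 15 + j1 → |·| = √(15²+1²) = √226 ≈ 15.033, ∠ = arctan(1/15) ≈ 3.81°
zero (s+1000): 1000 + j1 → |·| = √(1000²+1²) = √1000001 ≈ 1000, ∠ = arctan(1/1000) ≈ 0.06°
pole (s+3): 3 + j1 → |·| = √(3²+1²) = √10 ≈ 3.1623, ∠ = arctan(1/3) ≈ 18.43°
pole (s+5): 5 + j1 → |·| = √(5²+1²) = √26 ≈ 5.099, ∠ = arctan(1/5) ≈ 11.31°
pole (s+500): 500 + j1 → |·| = √(500²+1²) = √250001 ≈ 500, ∠ = arctan(1/500) ≈ 0.11°
|H| = 200 · 15033 / 8062.3 ≈ 372.92
Gain = 20 log₁₀(372.92) ≈ 51.43 dB
∠H = 3.87° − 29.85° = -25.98°

At s = jω = j500:
zero (s+15): 15 + j500 → |·| = √(15²+500²) = √250225 ≈ 500.22, ∠ = arctan(500/15) ≈ 88.28°
zero (s+1000): 1000 + j500 → |·| = √(1000²+500²) = √1250000 ≈ 1118, ∠ = arctan(500/1000) ≈ 26.57°
pole (s+3): 3 + j500 → |·| = √(3²+500²) = √250009 ≈ 500.01, ∠ = arctan(500/3) ≈ 89.66°
pole (s+5): 5 + j500 → |·| = √(5²+500²) = √250025 ≈ 500.02, ∠ = arctan(500/5) ≈ 89.43°
pole (s+500): 500 + j500 → |·| = √(500²+500²) = √500000 ≈ 707.11, ∠ = arctan(500/500) ≈ 45.00°
|H| = 200 · 5.5925e+05 / 1.7679e+08 ≈ 0.63267
Gain = 20 log₁₀(0.63267) ≈ -3.98 dB
∠H = 114.85° − 224.09° = -109.24°

ω = 1: 51.4 dB, -26.0°; ω = 500: -4.0 dB, -109.2°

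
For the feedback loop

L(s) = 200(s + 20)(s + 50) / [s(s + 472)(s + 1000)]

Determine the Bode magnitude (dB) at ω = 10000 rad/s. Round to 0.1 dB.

-34.0 dB

At s = jω = j10000:
zero (s+20): 20 + j10000 → |·| = √(20²+10000²) = √100000400 ≈ 10000, ∠ = arctan(10000/20) ≈ 89.89°
zero (s+50): 50 + j10000 → |·| = √(50²+10000²) = √100002500 ≈ 10000, ∠ = arctan(10000/50) ≈ 89.71°
pole (s+472): 472 + j10000 → |·| = √(472²+10000²) = √100222784 ≈ 10011, ∠ = arctan(10000/472) ≈ 87.30°
pole (s+1000): 1000 + j10000 → |·| = √(1000²+10000²) = √101000000 ≈ 10050, ∠ = arctan(10000/1000) ≈ 84.29°
pole at origin: |s| = 10000, ∠ = 90.00° (in denominator)
|L| = 200 · 1e+08 / 1.0061e+12 ≈ 0.019879
Gain = 20 log₁₀(0.019879) ≈ -34.03 dB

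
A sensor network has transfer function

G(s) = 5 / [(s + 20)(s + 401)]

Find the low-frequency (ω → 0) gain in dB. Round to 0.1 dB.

-64.1 dB

G(0) = 5 / (20·401) ≈ 0.00062344
20 log₁₀(0.00062344) ≈ -64.10 dB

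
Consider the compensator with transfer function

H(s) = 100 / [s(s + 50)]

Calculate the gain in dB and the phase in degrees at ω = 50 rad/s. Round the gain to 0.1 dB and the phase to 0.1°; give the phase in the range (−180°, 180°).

At s = jω = j50:
pole (s+50): 50 + j50 → |·| = √(50²+50²) = √5000 ≈ 70.711, ∠ = arctan(50/50) ≈ 45.00°
pole at origin: |s| = 50, ∠ = 90.00° (in denominator)
|H| = 100 / 3535.5 ≈ 0.028285
Gain = 20 log₁₀(0.028285) ≈ -30.97 dB
∠H = 0.00° − 135.00° = -135.00°

-31.0 dB, -135.0°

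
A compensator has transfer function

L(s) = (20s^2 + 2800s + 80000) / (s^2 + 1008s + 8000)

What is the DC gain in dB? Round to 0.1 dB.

L(0) = 80000 / 8000 = 10
20 log₁₀(10) ≈ 20.00 dB

20.0 dB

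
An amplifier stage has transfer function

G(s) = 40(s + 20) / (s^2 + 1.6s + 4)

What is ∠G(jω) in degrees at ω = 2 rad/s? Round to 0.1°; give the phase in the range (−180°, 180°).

At s = jω = j2:
zero (s+20): 20 + j2 → |·| = √(20²+2²) = √404 ≈ 20.1, ∠ = arctan(2/20) ≈ 5.71°
quadratic: (j2)² + 1.6·j2 + 4 = 0 + j3.2 → |·| ≈ 3.2, ∠ ≈ 90.00°
∠G = 5.71° − 90.00° = -84.29°

-84.3°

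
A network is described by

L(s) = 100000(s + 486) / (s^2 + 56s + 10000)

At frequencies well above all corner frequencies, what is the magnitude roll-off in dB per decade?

Each pole contributes −20 dB/decade at high frequency; each zero contributes +20 dB/decade.
Net: 1 zero(s) − 2 pole(s) → -20 dB/decade.

-20 dB/decade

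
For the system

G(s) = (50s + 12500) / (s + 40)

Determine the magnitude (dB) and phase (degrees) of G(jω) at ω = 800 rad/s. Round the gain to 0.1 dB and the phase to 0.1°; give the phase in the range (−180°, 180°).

Substitute s = j800:
Numerator: 50(j800) + 12500 = 12500 + j40000
Denominator: (j800) + 40 = 40 + j800
|N| = √(12500² + 40000²) ≈ 41908, ∠N ≈ 72.65°
|D| = √(40² + 800²) ≈ 801, ∠D ≈ 87.14°
|G| = 41908 / 801 ≈ 52.32
Gain = 20 log₁₀(52.32) ≈ 34.37 dB
∠G = 72.65° − 87.14° = -14.49°

34.4 dB, -14.5°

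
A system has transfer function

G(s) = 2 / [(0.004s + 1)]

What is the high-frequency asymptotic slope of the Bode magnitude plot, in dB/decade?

Each pole contributes −20 dB/decade at high frequency; each zero contributes +20 dB/decade.
Net: 0 zero(s) − 1 pole(s) → -20 dB/decade.

-20 dB/decade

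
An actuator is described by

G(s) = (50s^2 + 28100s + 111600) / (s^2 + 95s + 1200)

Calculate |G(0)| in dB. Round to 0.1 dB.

39.4 dB

G(0) = 111600 / 1200 = 93
20 log₁₀(93) ≈ 39.37 dB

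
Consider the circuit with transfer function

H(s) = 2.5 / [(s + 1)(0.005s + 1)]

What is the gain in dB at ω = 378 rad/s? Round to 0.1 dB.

-50.2 dB

At ω = 378 rad/s:
pole (1 + j378·1) = 1 + j378 → |·| ≈ 378, ∠ ≈ 89.85°
pole (1 + j378·0.005) = 1 + j1.89 → |·| ≈ 2.1382, ∠ ≈ 62.12°
|H| = 2.5 · 1 / (378 · 2.1382) ≈ 0.0030931
Gain = 20 log₁₀(0.0030931) ≈ -50.19 dB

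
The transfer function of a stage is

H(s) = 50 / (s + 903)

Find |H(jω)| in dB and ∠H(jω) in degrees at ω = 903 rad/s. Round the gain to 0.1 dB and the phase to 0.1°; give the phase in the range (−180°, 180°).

-28.1 dB, -45.0°

At s = jω = j903:
pole (s+903): 903 + j903 → |·| = √(903²+903²) = √1630818 ≈ 1277, ∠ = arctan(903/903) ≈ 45.00°
|H| = 50 / 1277 ≈ 0.039154
Gain = 20 log₁₀(0.039154) ≈ -28.14 dB
∠H = 0.00° − 45.00° = -45.00°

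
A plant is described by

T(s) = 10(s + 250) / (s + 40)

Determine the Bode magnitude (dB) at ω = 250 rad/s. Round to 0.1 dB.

At s = jω = j250:
zero (s+250): 250 + j250 → |·| = √(250²+250²) = √125000 ≈ 353.55, ∠ = arctan(250/250) ≈ 45.00°
pole (s+40): 40 + j250 → |·| = √(40²+250²) = √64100 ≈ 253.18, ∠ = arctan(250/40) ≈ 80.91°
|T| = 10 · 353.55 / 253.18 ≈ 13.964
Gain = 20 log₁₀(13.964) ≈ 22.90 dB

22.9 dB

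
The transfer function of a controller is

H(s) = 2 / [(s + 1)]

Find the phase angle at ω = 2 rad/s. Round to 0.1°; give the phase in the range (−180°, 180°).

At ω = 2 rad/s:
pole (1 + j2·1) = 1 + j2 → |·| ≈ 2.2361, ∠ ≈ 63.43°
∠H = (0°) − (63.43°) = -63.43°

-63.4°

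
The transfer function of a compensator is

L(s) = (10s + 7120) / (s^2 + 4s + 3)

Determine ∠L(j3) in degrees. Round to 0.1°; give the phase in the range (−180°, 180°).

Substitute s = j3:
Numerator: 10(j3) + 7120 = 7120 + j30
Denominator: (j3)^2 + 4(j3) + 3 = -6 + j12
|N| = √(7120² + 30²) ≈ 7120.1, ∠N ≈ 0.24°
|D| = √(6² + 12²) ≈ 13.416, ∠D ≈ 116.57°
∠L = 0.24° − 116.57° = -116.33°

-116.3°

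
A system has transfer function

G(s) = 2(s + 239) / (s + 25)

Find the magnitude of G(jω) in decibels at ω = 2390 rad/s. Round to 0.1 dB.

At s = jω = j2390:
zero (s+239): 239 + j2390 → |·| = √(239²+2390²) = √5769221 ≈ 2401.9, ∠ = arctan(2390/239) ≈ 84.29°
pole (s+25): 25 + j2390 → |·| = √(25²+2390²) = √5712725 ≈ 2390.1, ∠ = arctan(2390/25) ≈ 89.40°
|G| = 2 · 2401.9 / 2390.1 ≈ 2.0099
Gain = 20 log₁₀(2.0099) ≈ 6.06 dB

6.1 dB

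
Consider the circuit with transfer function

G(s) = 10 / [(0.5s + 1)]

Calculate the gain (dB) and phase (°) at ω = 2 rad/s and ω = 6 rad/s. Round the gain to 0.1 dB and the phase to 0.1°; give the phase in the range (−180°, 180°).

At ω = 2 rad/s:
pole (1 + j2·0.5) = 1 + j1 → |·| ≈ 1.4142, ∠ ≈ 45.00°
|G| = 10 · 1 / (1.4142) ≈ 7.0711
Gain = 20 log₁₀(7.0711) ≈ 16.99 dB
∠G = (0°) − (45.00°) = -45.00°

At ω = 6 rad/s:
pole (1 + j6·0.5) = 1 + j3 → |·| ≈ 3.1623, ∠ ≈ 71.57°
|G| = 10 · 1 / (3.1623) ≈ 3.1623
Gain = 20 log₁₀(3.1623) ≈ 10.00 dB
∠G = (0°) − (71.57°) = -71.57°

ω = 2: 17.0 dB, -45.0°; ω = 6: 10.0 dB, -71.6°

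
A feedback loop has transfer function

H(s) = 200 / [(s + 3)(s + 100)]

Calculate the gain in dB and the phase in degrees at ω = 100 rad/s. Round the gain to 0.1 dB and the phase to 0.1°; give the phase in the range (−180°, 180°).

-37.0 dB, -133.3°

At s = jω = j100:
pole (s+3): 3 + j100 → |·| = √(3²+100²) = √10009 ≈ 100.04, ∠ = arctan(100/3) ≈ 88.28°
pole (s+100): 100 + j100 → |·| = √(100²+100²) = √20000 ≈ 141.42, ∠ = arctan(100/100) ≈ 45.00°
|H| = 200 / 14148 ≈ 0.014136
Gain = 20 log₁₀(0.014136) ≈ -36.99 dB
∠H = 0.00° − 133.28° = -133.28°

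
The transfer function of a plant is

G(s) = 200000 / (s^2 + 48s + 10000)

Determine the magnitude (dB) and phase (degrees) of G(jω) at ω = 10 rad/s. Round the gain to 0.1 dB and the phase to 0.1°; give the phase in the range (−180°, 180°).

At s = jω = j10:
quadratic: (j10)² + 48·j10 + 10000 = 9900 + j480 → |·| ≈ 9911.6, ∠ ≈ 2.78°
|G| = 200000 / 9911.6 ≈ 20.178
Gain = 20 log₁₀(20.178) ≈ 26.10 dB
∠G = 0.00° − 2.78° = -2.78°

26.1 dB, -2.8°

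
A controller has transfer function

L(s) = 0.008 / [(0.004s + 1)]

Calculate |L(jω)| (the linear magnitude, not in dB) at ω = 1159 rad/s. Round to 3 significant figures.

0.00169

At ω = 1159 rad/s:
pole (1 + j1159·0.004) = 1 + j4.636 → |·| ≈ 4.7426, ∠ ≈ 77.83°
|L| = 0.008 · 1 / (4.7426) ≈ 0.0016868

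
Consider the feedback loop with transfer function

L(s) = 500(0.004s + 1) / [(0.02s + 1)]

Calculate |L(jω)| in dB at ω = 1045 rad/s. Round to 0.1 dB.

At ω = 1045 rad/s:
zero (1 + j1045·0.004) = 1 + j4.18 → |·| ≈ 4.298, ∠ ≈ 76.55°
pole (1 + j1045·0.02) = 1 + j20.9 → |·| ≈ 20.924, ∠ ≈ 87.26°
|L| = 500 · 4.298 / (20.924) ≈ 102.71
Gain = 20 log₁₀(102.71) ≈ 40.23 dB

40.2 dB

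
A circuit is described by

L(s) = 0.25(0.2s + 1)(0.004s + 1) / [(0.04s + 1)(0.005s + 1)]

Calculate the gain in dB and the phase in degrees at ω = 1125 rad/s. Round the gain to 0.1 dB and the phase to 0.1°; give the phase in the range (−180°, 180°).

0.1 dB, -1.4°

At ω = 1125 rad/s:
zero (1 + j1125·0.2) = 1 + j225 → |·| ≈ 225, ∠ ≈ 89.75°
zero (1 + j1125·0.004) = 1 + j4.5 → |·| ≈ 4.6098, ∠ ≈ 77.47°
pole (1 + j1125·0.04) = 1 + j45 → |·| ≈ 45.011, ∠ ≈ 88.73°
pole (1 + j1125·0.005) = 1 + j5.625 → |·| ≈ 5.7132, ∠ ≈ 79.92°
|L| = 0.25 · 225 · 4.6098 / (45.011 · 5.7132) ≈ 1.0083
Gain = 20 log₁₀(1.0083) ≈ 0.07 dB
∠L = (89.75° + 77.47°) − (88.73° + 79.92°) = -1.43°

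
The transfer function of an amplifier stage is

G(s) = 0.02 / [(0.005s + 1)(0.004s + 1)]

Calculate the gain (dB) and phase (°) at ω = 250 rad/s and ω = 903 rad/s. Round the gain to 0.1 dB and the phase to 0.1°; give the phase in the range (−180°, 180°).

At ω = 250 rad/s:
pole (1 + j250·0.005) = 1 + j1.25 → |·| ≈ 1.6008, ∠ ≈ 51.34°
pole (1 + j250·0.004) = 1 + j1 → |·| ≈ 1.4142, ∠ ≈ 45.00°
|G| = 0.02 · 1 / (1.6008 · 1.4142) ≈ 0.0088345
Gain = 20 log₁₀(0.0088345) ≈ -41.08 dB
∠G = (0°) − (51.34° + 45.00°) = -96.34°

At ω = 903 rad/s:
pole (1 + j903·0.005) = 1 + j4.515 → |·| ≈ 4.6244, ∠ ≈ 77.51°
pole (1 + j903·0.004) = 1 + j3.612 → |·| ≈ 3.7479, ∠ ≈ 74.52°
|G| = 0.02 · 1 / (4.6244 · 3.7479) ≈ 0.0011539
Gain = 20 log₁₀(0.0011539) ≈ -58.76 dB
∠G = (0°) − (77.51° + 74.52°) = -152.03°

ω = 250: -41.1 dB, -96.3°; ω = 903: -58.8 dB, -152.0°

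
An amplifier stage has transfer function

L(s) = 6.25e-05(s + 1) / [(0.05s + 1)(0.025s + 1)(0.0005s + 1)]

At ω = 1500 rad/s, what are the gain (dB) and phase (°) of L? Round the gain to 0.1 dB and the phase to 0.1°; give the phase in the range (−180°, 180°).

-91.5 dB, -124.6°

At ω = 1500 rad/s:
zero (1 + j1500·1) = 1 + j1500 → |·| ≈ 1500, ∠ ≈ 89.96°
pole (1 + j1500·0.05) = 1 + j75 → |·| ≈ 75.007, ∠ ≈ 89.24°
pole (1 + j1500·0.025) = 1 + j37.5 → |·| ≈ 37.513, ∠ ≈ 88.47°
pole (1 + j1500·0.0005) = 1 + j0.75 → |·| ≈ 1.25, ∠ ≈ 36.87°
|L| = 6.25e-05 · 1500 / (75.007 · 37.513 · 1.25) ≈ 2.6655e-05
Gain = 20 log₁₀(2.6655e-05) ≈ -91.48 dB
∠L = (89.96°) − (89.24° + 88.47° + 36.87°) = -124.62°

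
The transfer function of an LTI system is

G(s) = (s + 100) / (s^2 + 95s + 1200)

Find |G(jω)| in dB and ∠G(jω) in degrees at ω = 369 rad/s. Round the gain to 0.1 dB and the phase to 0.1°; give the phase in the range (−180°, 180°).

-51.2 dB, -90.6°

Substitute s = j369:
Numerator: (j369) + 100 = 100 + j369
Denominator: (j369)^2 + 95(j369) + 1200 = -134961 + j35055
|N| = √(100² + 369²) ≈ 382.31, ∠N ≈ 74.84°
|D| = √(134961² + 35055²) ≈ 1.3944e+05, ∠D ≈ 165.44°
|G| = 382.31 / 1.3944e+05 ≈ 0.0027418
Gain = 20 log₁₀(0.0027418) ≈ -51.24 dB
∠G = 74.84° − 165.44° = -90.60°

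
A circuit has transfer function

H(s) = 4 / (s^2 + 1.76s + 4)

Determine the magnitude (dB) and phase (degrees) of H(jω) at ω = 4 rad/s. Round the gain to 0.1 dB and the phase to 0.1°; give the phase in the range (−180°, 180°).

-10.8 dB, -149.6°

At s = jω = j4:
quadratic: (j4)² + 1.76·j4 + 4 = -12 + j7.04 → |·| ≈ 13.913, ∠ ≈ 149.60°
|H| = 4 / 13.913 ≈ 0.2875
Gain = 20 log₁₀(0.2875) ≈ -10.83 dB
∠H = 0.00° − 149.60° = -149.60°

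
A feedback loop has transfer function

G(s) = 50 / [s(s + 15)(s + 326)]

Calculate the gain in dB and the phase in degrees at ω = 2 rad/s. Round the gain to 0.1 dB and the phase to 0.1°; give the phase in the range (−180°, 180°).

At s = jω = j2:
pole (s+15): 15 + j2 → |·| = √(15²+2²) = √229 ≈ 15.133, ∠ = arctan(2/15) ≈ 7.59°
pole (s+326): 326 + j2 → |·| = √(326²+2²) = √106280 ≈ 326.01, ∠ = arctan(2/326) ≈ 0.35°
pole at origin: |s| = 2, ∠ = 90.00° (in denominator)
|G| = 50 / 9867 ≈ 0.0050674
Gain = 20 log₁₀(0.0050674) ≈ -45.90 dB
∠G = 0.00° − 97.94° = -97.94°

-45.9 dB, -97.9°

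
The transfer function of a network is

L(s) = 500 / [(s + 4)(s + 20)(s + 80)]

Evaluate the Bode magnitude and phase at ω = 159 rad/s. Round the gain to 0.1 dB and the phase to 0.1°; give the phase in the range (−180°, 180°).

-79.2 dB, 125.3°

At s = jω = j159:
pole (s+4): 4 + j159 → |·| = √(4²+159²) = √25297 ≈ 159.05, ∠ = arctan(159/4) ≈ 88.56°
pole (s+20): 20 + j159 → |·| = √(20²+159²) = √25681 ≈ 160.25, ∠ = arctan(159/20) ≈ 82.83°
pole (s+80): 80 + j159 → |·| = √(80²+159²) = √31681 ≈ 177.99, ∠ = arctan(159/80) ≈ 63.29°
|L| = 500 / 4.5366e+06 ≈ 0.00011021
Gain = 20 log₁₀(0.00011021) ≈ -79.16 dB
∠L = 0.00° − 234.68° = -234.68° ≡ 125.32° (principal value)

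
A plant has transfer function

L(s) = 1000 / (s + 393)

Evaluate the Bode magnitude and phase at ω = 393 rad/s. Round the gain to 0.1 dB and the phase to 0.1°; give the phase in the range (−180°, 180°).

Substitute s = j393:
Numerator: 1000 = 1000 + j0
Denominator: (j393) + 393 = 393 + j393
|N| = √(1000² + 0²) ≈ 1000, ∠N ≈ 0.00°
|D| = √(393² + 393²) ≈ 555.79, ∠D ≈ 45.00°
|L| = 1000 / 555.79 ≈ 1.7992
Gain = 20 log₁₀(1.7992) ≈ 5.10 dB
∠L = 0.00° − 45.00° = -45.00°

5.1 dB, -45.0°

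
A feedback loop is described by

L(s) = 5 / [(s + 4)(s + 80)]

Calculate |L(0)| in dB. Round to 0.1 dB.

L(0) = 5 / (4·80) = 0.015625
20 log₁₀(0.015625) ≈ -36.12 dB

-36.1 dB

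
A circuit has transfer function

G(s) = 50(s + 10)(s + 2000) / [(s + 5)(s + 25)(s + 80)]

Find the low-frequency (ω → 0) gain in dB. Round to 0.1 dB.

40.0 dB

G(0) = 50·10·2000 / (5·25·80) = 100
20 log₁₀(100) ≈ 40.00 dB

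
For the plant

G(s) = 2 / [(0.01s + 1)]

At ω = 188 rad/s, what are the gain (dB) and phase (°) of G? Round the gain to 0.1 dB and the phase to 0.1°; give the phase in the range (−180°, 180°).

At ω = 188 rad/s:
pole (1 + j188·0.01) = 1 + j1.88 → |·| ≈ 2.1294, ∠ ≈ 61.99°
|G| = 2 · 1 / (2.1294) ≈ 0.93923
Gain = 20 log₁₀(0.93923) ≈ -0.54 dB
∠G = (0°) − (61.99°) = -61.99°

-0.5 dB, -62.0°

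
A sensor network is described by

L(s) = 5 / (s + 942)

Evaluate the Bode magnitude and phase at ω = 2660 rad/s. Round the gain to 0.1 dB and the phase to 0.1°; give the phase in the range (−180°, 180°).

Substitute s = j2660:
Numerator: 5 = 5 + j0
Denominator: (j2660) + 942 = 942 + j2660
|N| = √(5² + 0²) ≈ 5, ∠N ≈ 0.00°
|D| = √(942² + 2660²) ≈ 2821.9, ∠D ≈ 70.50°
|L| = 5 / 2821.9 ≈ 0.0017719
Gain = 20 log₁₀(0.0017719) ≈ -55.03 dB
∠L = 0.00° − 70.50° = -70.50°

-55.0 dB, -70.5°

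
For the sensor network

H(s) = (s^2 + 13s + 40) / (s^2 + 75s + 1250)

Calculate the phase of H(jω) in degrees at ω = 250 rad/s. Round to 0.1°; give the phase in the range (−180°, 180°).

14.0°

Substitute s = j250:
Numerator: (j250)^2 + 13(j250) + 40 = -62460 + j3250
Denominator: (j250)^2 + 75(j250) + 1250 = -61250 + j18750
|N| = √(62460² + 3250²) ≈ 62544, ∠N ≈ 177.02°
|D| = √(61250² + 18750²) ≈ 64056, ∠D ≈ 162.98°
∠H = 177.02° − 162.98° = 14.04°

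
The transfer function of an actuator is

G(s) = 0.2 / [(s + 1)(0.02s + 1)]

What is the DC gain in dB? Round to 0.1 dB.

G(0) = 0.2 · 1 / 1 = 0.2
20 log₁₀(0.2) ≈ -13.98 dB

-14.0 dB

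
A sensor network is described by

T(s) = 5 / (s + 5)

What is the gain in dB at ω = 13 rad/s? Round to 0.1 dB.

-8.9 dB

At s = jω = j13:
pole (s+5): 5 + j13 → |·| = √(5²+13²) = √194 ≈ 13.928, ∠ = arctan(13/5) ≈ 68.96°
|T| = 5 / 13.928 ≈ 0.35899
Gain = 20 log₁₀(0.35899) ≈ -8.90 dB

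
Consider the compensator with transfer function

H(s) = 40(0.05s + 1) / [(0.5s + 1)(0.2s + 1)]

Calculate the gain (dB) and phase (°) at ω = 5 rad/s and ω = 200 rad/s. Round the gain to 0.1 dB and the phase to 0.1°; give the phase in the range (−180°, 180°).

At ω = 5 rad/s:
zero (1 + j5·0.05) = 1 + j0.25 → |·| ≈ 1.0308, ∠ ≈ 14.04°
pole (1 + j5·0.5) = 1 + j2.5 → |·| ≈ 2.6926, ∠ ≈ 68.20°
pole (1 + j5·0.2) = 1 + j1 → |·| ≈ 1.4142, ∠ ≈ 45.00°
|H| = 40 · 1.0308 / (2.6926 · 1.4142) ≈ 10.828
Gain = 20 log₁₀(10.828) ≈ 20.69 dB
∠H = (14.04°) − (68.20° + 45.00°) = -99.16°

At ω = 200 rad/s:
zero (1 + j200·0.05) = 1 + j10 → |·| ≈ 10.05, ∠ ≈ 84.29°
pole (1 + j200·0.5) = 1 + j100 → |·| ≈ 100, ∠ ≈ 89.43°
pole (1 + j200·0.2) = 1 + j40 → |·| ≈ 40.012, ∠ ≈ 88.57°
|H| = 40 · 10.05 / (100 · 40.012) ≈ 0.10047
Gain = 20 log₁₀(0.10047) ≈ -19.96 dB
∠H = (84.29°) − (89.43° + 88.57°) = -93.71°

ω = 5: 20.7 dB, -99.2°; ω = 200: -20.0 dB, -93.7°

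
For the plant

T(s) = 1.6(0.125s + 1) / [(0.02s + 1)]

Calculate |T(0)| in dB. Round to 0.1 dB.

4.1 dB

T(0) = 1.6 · 1 / 1 = 1.6
20 log₁₀(1.6) ≈ 4.08 dB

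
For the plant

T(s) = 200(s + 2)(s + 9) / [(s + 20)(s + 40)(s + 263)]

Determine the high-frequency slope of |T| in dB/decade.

-20 dB/decade

Each pole contributes −20 dB/decade at high frequency; each zero contributes +20 dB/decade.
Net: 2 zero(s) − 3 pole(s) → -20 dB/decade.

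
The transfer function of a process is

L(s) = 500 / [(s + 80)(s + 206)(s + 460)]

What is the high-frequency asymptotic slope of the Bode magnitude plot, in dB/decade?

Each pole contributes −20 dB/decade at high frequency; each zero contributes +20 dB/decade.
Net: 0 zero(s) − 3 pole(s) → -60 dB/decade.

-60 dB/decade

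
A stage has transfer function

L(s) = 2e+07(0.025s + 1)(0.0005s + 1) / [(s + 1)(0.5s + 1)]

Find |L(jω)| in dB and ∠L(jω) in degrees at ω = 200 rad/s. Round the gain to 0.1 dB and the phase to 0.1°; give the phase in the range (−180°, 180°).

74.2 dB, -94.7°

At ω = 200 rad/s:
zero (1 + j200·0.025) = 1 + j5 → |·| ≈ 5.099, ∠ ≈ 78.69°
zero (1 + j200·0.0005) = 1 + j0.1 → |·| ≈ 1.005, ∠ ≈ 5.71°
pole (1 + j200·1) = 1 + j200 → |·| ≈ 200, ∠ ≈ 89.71°
pole (1 + j200·0.5) = 1 + j100 → |·| ≈ 100, ∠ ≈ 89.43°
|L| = 2e+07 · 5.099 · 1.005 / (200 · 100) ≈ 5124.5
Gain = 20 log₁₀(5124.5) ≈ 74.19 dB
∠L = (78.69° + 5.71°) − (89.71° + 89.43°) = -94.74°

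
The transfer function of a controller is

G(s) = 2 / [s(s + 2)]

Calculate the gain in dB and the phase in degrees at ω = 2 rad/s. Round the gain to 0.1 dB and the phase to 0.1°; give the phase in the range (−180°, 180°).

-9.0 dB, -135.0°

At s = jω = j2:
pole (s+2): 2 + j2 → |·| = √(2²+2²) = √8 ≈ 2.8284, ∠ = arctan(2/2) ≈ 45.00°
pole at origin: |s| = 2, ∠ = 90.00° (in denominator)
|G| = 2 / 5.6568 ≈ 0.35356
Gain = 20 log₁₀(0.35356) ≈ -9.03 dB
∠G = 0.00° − 135.00° = -135.00°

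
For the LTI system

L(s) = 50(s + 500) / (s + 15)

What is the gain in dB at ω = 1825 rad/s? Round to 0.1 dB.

At s = jω = j1825:
zero (s+500): 500 + j1825 → |·| = √(500²+1825²) = √3580625 ≈ 1892.3, ∠ = arctan(1825/500) ≈ 74.68°
pole (s+15): 15 + j1825 → |·| = √(15²+1825²) = √3330850 ≈ 1825.1, ∠ = arctan(1825/15) ≈ 89.53°
|L| = 50 · 1892.3 / 1825.1 ≈ 51.841
Gain = 20 log₁₀(51.841) ≈ 34.29 dB

34.3 dB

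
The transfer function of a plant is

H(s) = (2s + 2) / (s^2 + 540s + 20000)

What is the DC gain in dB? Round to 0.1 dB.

-80.0 dB

H(0) = 2 / 20000 = 0.0001
20 log₁₀(0.0001) ≈ -80.00 dB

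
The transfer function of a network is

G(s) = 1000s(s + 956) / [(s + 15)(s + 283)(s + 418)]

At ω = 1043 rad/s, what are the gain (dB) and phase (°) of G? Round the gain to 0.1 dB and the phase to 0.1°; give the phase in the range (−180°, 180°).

At s = jω = j1043:
zero (s+956): 956 + j1043 → |·| = √(956²+1043²) = √2001785 ≈ 1414.8, ∠ = arctan(1043/956) ≈ 47.49°
zero at origin: s = j1043 → |·| = 1043, ∠ = 90.00°
pole (s+15): 15 + j1043 → |·| = √(15²+1043²) = √1088074 ≈ 1043.1, ∠ = arctan(1043/15) ≈ 89.18°
pole (s+283): 283 + j1043 → |·| = √(283²+1043²) = √1167938 ≈ 1080.7, ∠ = arctan(1043/283) ≈ 74.82°
pole (s+418): 418 + j1043 → |·| = √(418²+1043²) = √1262573 ≈ 1123.6, ∠ = arctan(1043/418) ≈ 68.16°
|G| = 1000 · 1.4756e+06 / 1.2666e+09 ≈ 1.165
Gain = 20 log₁₀(1.165) ≈ 1.33 dB
∠G = 137.49° − 232.16° = -94.67°

1.3 dB, -94.7°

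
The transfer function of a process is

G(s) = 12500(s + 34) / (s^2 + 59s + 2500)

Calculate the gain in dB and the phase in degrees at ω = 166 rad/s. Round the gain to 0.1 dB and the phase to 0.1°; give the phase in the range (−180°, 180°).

37.9 dB, -80.2°

At s = jω = j166:
zero (s+34): 34 + j166 → |·| = √(34²+166²) = √28712 ≈ 169.45, ∠ = arctan(166/34) ≈ 78.42°
quadratic: (j166)² + 59·j166 + 2500 = -25056 + j9794 → |·| ≈ 26902, ∠ ≈ 158.65°
|G| = 12500 · 169.45 / 26902 ≈ 78.735
Gain = 20 log₁₀(78.735) ≈ 37.92 dB
∠G = 78.42° − 158.65° = -80.23°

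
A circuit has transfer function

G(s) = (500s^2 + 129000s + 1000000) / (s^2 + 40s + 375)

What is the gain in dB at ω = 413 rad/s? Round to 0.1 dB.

55.3 dB

Substitute s = j413:
Numerator: 500(j413)^2 + 129000(j413) + 1000000 = -84284500 + j53277000
Denominator: (j413)^2 + 40(j413) + 375 = -170194 + j16520
|N| = √(84284500² + 53277000²) ≈ 9.9711e+07, ∠N ≈ 147.70°
|D| = √(170194² + 16520²) ≈ 1.7099e+05, ∠D ≈ 174.46°
|G| = 9.9711e+07 / 1.7099e+05 ≈ 583.14
Gain = 20 log₁₀(583.14) ≈ 55.32 dB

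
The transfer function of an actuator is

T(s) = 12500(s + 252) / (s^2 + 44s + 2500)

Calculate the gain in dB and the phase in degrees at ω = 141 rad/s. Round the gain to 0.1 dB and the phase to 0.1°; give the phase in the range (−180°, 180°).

45.8 dB, -131.1°

At s = jω = j141:
zero (s+252): 252 + j141 → |·| = √(252²+141²) = √83385 ≈ 288.76, ∠ = arctan(141/252) ≈ 29.23°
quadratic: (j141)² + 44·j141 + 2500 = -17381 + j6204 → |·| ≈ 18455, ∠ ≈ 160.36°
|T| = 12500 · 288.76 / 18455 ≈ 195.58
Gain = 20 log₁₀(195.58) ≈ 45.83 dB
∠T = 29.23° − 160.36° = -131.13°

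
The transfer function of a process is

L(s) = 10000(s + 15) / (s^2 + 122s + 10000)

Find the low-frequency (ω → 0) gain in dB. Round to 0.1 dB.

23.5 dB

L(0) = 10000·15 / 10000 = 15
20 log₁₀(15) ≈ 23.52 dB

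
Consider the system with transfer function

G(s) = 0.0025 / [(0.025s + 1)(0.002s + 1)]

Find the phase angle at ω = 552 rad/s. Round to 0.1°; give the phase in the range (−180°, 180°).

-133.7°

At ω = 552 rad/s:
pole (1 + j552·0.025) = 1 + j13.8 → |·| ≈ 13.836, ∠ ≈ 85.86°
pole (1 + j552·0.002) = 1 + j1.104 → |·| ≈ 1.4896, ∠ ≈ 47.83°
∠G = (0°) − (85.86° + 47.83°) = -133.69°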